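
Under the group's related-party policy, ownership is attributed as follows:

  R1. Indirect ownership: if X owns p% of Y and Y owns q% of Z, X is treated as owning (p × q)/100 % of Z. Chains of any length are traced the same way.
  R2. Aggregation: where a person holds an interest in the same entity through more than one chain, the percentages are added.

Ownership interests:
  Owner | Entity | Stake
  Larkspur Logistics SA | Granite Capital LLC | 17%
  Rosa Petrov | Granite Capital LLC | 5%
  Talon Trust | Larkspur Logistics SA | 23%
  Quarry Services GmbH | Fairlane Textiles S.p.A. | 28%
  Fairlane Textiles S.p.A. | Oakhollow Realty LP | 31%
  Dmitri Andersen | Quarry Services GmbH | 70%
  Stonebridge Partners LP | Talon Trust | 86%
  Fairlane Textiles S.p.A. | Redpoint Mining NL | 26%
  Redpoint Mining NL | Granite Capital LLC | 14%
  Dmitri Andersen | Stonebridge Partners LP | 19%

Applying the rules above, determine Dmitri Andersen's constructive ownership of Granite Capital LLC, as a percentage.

Chain via Quarry Services GmbH → Fairlane Textiles S.p.A. → Redpoint Mining NL (R1): 70% × 28% × 26% × 14% = 0.71344% of Granite Capital LLC.
Chain via Stonebridge Partners LP → Talon Trust → Larkspur Logistics SA (R1): 19% × 86% × 23% × 17% = 0.638894% of Granite Capital LLC.
Aggregating (R2): 0.71344% + 0.638894% = 1.352334%.

1.352334%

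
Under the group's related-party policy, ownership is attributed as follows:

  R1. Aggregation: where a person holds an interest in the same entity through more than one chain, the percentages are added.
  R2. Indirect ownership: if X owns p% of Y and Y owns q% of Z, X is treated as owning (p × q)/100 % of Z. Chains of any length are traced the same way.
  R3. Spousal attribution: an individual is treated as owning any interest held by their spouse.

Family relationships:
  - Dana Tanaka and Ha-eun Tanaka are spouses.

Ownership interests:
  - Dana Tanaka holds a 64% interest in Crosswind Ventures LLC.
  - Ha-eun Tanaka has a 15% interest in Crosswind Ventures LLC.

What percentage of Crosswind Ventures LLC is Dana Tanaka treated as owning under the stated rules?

By spousal attribution (R3), Dana Tanaka is treated as also owning Ha-eun Tanaka's interest in Crosswind Ventures LLC, giving 64% + 15% = 79%.
Direct interest in Crosswind Ventures LLC: 79%.

79%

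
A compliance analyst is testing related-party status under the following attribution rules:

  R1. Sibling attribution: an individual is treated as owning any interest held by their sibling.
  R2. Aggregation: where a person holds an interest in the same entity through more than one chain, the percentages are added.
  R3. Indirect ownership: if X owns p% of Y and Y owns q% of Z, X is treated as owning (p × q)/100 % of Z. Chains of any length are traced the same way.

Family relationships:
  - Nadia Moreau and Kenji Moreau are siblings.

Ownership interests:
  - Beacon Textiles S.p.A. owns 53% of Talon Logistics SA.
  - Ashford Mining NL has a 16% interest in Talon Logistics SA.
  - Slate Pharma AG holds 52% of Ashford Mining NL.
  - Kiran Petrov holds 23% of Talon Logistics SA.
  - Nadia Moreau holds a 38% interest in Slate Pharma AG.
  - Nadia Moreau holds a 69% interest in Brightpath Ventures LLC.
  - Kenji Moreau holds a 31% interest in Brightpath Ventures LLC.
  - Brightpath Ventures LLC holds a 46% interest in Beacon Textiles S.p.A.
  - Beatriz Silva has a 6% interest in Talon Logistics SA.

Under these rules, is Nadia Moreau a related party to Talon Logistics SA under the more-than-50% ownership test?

By sibling attribution (R1), Nadia Moreau is treated as also owning Kenji Moreau's interest in Brightpath Ventures LLC, giving 69% + 31% = 100%.
Chain via Brightpath Ventures LLC → Beacon Textiles S.p.A. (R3): 100% × 46% × 53% = 24.38% of Talon Logistics SA.
Chain via Slate Pharma AG → Ashford Mining NL (R3): 38% × 52% × 16% = 3.1616% of Talon Logistics SA.
Aggregating (R2): 24.38% + 3.1616% = 27.5416%.
27.5416% does not exceed the 50% threshold, so Nadia is not a related party to Talon Logistics SA.

No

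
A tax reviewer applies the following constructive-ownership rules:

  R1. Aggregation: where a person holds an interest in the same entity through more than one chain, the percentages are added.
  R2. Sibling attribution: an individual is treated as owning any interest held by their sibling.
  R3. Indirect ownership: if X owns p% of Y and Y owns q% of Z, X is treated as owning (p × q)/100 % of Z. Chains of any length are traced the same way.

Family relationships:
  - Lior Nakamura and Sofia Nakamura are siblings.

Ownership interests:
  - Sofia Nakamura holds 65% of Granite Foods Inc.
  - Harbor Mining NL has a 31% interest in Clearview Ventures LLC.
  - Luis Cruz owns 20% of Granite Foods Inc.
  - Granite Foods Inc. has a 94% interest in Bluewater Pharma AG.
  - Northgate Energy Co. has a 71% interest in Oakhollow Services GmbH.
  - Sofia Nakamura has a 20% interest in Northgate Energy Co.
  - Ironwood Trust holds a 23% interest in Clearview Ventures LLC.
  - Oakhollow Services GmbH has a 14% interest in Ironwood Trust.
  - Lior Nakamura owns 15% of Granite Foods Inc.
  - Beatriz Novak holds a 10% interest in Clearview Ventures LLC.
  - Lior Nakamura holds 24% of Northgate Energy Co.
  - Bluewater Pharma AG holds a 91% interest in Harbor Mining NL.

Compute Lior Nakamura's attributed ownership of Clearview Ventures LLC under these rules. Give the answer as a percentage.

By sibling attribution (R2), Lior Nakamura is treated as also owning Sofia Nakamura's interest in Northgate Energy Co, giving 24% + 20% = 44%.
By sibling attribution (R2), Lior Nakamura is treated as also owning Sofia Nakamura's interest in Granite Foods Inc, giving 15% + 65% = 80%.
Chain via Northgate Energy Co. → Oakhollow Services GmbH → Ironwood Trust (R3): 44% × 71% × 14% × 23% = 1.005928% of Clearview Ventures LLC.
Chain via Granite Foods Inc. → Bluewater Pharma AG → Harbor Mining NL (R3): 80% × 94% × 91% × 31% = 21.21392% of Clearview Ventures LLC.
Aggregating (R1): 1.005928% + 21.21392% = 22.219848%.

22.219848%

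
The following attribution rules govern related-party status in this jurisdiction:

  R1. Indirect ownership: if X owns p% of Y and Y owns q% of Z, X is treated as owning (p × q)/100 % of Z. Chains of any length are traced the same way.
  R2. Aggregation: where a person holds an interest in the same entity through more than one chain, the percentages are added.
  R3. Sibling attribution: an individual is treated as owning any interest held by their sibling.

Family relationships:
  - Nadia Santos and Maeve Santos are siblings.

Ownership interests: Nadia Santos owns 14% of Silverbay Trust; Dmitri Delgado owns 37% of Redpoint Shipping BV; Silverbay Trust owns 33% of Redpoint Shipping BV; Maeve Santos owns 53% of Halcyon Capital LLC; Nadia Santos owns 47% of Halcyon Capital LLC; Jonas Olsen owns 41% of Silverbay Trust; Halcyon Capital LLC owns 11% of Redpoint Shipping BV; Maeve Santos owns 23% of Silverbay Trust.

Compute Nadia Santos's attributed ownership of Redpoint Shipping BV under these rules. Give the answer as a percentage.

By sibling attribution (R3), Nadia Santos is treated as also owning Maeve Santos's interest in Silverbay Trust, giving 14% + 23% = 37%.
By sibling attribution (R3), Nadia Santos is treated as also owning Maeve Santos's interest in Halcyon Capital LLC, giving 47% + 53% = 100%.
Chain via Silverbay Trust (R1): 37% × 33% = 12.21% of Redpoint Shipping BV.
Chain via Halcyon Capital LLC (R1): 100% × 11% = 11% of Redpoint Shipping BV.
Aggregating (R2): 12.21% + 11% = 23.21%.

23.21%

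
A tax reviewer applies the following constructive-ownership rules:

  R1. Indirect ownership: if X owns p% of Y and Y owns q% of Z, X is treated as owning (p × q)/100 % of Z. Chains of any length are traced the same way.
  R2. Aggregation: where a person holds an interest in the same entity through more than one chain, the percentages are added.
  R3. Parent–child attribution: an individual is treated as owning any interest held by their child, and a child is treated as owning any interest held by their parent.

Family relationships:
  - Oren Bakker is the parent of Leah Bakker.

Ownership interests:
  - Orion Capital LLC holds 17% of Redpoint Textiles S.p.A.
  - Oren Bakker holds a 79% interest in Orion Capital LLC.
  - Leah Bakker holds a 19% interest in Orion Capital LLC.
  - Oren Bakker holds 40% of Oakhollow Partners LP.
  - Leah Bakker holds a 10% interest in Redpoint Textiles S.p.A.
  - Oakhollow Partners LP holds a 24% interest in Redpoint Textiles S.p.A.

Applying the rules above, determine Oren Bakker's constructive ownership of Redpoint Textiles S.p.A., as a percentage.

By parent–child attribution (R3), Oren Bakker is treated as also owning Leah Bakker's interest in Orion Capital LLC, giving 79% + 19% = 98%.
By parent–child attribution (R3), Oren Bakker is treated as owning Leah Bakker's 10% interest in Redpoint Textiles S.p.A.
Chain via Oakhollow Partners LP (R1): 40% × 24% = 9.6% of Redpoint Textiles S.p.A.
Chain via Orion Capital LLC (R1): 98% × 17% = 16.66% of Redpoint Textiles S.p.A.
Direct interest in Redpoint Textiles S.p.A: 10%.
Aggregating (R2): 9.6% + 16.66% + 10% = 36.26%.

36.26%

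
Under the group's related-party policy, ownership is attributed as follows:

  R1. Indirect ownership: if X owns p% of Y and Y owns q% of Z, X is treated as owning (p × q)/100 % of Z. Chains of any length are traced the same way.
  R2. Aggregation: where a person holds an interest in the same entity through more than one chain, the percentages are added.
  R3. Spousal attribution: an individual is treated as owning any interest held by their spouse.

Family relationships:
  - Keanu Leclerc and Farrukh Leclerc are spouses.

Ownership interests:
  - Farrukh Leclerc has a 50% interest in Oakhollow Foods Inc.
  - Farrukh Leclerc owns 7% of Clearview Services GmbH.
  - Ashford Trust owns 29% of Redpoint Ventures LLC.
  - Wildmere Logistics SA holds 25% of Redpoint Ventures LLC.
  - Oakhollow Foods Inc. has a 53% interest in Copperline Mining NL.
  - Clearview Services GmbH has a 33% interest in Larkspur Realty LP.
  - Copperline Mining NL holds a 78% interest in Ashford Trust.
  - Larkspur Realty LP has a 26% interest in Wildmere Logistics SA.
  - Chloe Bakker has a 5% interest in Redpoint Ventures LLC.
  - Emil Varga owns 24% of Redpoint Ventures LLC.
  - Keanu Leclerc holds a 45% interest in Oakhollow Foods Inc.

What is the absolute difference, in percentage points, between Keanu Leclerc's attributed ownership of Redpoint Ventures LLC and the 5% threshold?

By spousal attribution (R3), Keanu Leclerc is treated as also owning Farrukh Leclerc's interest in Oakhollow Foods Inc, giving 45% + 50% = 95%.
By spousal attribution (R3), Keanu Leclerc is treated as owning Farrukh Leclerc's 7% interest in Clearview Services GmbH.
Chain via Oakhollow Foods Inc. → Copperline Mining NL → Ashford Trust (R1): 95% × 53% × 78% × 29% = 11.38917% of Redpoint Ventures LLC.
Chain via Clearview Services GmbH → Larkspur Realty LP → Wildmere Logistics SA (R1): 7% × 33% × 26% × 25% = 0.15015% of Redpoint Ventures LLC.
Aggregating (R2): 11.38917% + 0.15015% = 11.53932%.
11.53932% exceeds the 5% threshold by 6.53932 percentage points.

6.53932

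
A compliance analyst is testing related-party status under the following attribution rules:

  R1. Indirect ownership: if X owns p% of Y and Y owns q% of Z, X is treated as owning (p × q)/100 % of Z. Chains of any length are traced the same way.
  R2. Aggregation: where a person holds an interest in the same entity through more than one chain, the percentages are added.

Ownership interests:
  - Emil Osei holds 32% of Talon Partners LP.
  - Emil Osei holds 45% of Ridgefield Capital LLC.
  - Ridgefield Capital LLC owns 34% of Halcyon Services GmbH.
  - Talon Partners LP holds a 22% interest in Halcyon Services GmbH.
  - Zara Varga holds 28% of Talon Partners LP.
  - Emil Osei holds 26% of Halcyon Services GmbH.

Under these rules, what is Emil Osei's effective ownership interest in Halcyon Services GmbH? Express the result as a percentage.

Chain via Ridgefield Capital LLC (R1): 45% × 34% = 15.3% of Halcyon Services GmbH.
Chain via Talon Partners LP (R1): 32% × 22% = 7.04% of Halcyon Services GmbH.
Direct interest in Halcyon Services GmbH: 26%.
Aggregating (R2): 15.3% + 7.04% + 26% = 48.34%.

48.34%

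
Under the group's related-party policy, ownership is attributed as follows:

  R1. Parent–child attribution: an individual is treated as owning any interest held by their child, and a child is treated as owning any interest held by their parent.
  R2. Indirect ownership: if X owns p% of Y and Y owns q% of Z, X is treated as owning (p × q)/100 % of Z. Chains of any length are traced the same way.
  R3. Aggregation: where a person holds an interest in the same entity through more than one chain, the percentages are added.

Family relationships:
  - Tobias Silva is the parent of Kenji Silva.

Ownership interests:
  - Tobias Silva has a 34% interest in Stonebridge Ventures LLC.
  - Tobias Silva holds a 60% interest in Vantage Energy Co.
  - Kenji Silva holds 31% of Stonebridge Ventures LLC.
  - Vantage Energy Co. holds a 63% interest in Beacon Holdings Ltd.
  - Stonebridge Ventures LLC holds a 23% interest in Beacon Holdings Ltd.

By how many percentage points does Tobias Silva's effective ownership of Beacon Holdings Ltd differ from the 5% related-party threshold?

By parent–child attribution (R1), Tobias Silva is treated as also owning Kenji Silva's interest in Stonebridge Ventures LLC, giving 34% + 31% = 65%.
Chain via Stonebridge Ventures LLC (R2): 65% × 23% = 14.95% of Beacon Holdings Ltd.
Chain via Vantage Energy Co. (R2): 60% × 63% = 37.8% of Beacon Holdings Ltd.
Aggregating (R3): 14.95% + 37.8% = 52.75%.
52.75% exceeds the 5% threshold by 47.75 percentage points.

47.75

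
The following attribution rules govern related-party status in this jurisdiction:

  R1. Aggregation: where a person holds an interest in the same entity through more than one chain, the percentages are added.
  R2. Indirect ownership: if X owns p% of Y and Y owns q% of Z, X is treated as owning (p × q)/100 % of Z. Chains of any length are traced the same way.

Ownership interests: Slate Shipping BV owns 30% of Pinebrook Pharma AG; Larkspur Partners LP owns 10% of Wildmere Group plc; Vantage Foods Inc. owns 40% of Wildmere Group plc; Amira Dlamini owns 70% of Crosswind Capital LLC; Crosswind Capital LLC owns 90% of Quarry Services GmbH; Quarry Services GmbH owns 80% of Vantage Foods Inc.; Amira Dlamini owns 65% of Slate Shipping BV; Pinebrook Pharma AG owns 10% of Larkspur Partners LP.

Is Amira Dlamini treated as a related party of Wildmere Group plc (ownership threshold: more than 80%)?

Chain via Crosswind Capital LLC → Quarry Services GmbH → Vantage Foods Inc. (R2): 70% × 90% × 80% × 40% = 20.16% of Wildmere Group plc.
Chain via Slate Shipping BV → Pinebrook Pharma AG → Larkspur Partners LP (R2): 65% × 30% × 10% × 10% = 0.195% of Wildmere Group plc.
Aggregating (R1): 20.16% + 0.195% = 20.355%.
20.355% does not exceed the 80% threshold, so Amira is not a related party to Wildmere Group plc.

No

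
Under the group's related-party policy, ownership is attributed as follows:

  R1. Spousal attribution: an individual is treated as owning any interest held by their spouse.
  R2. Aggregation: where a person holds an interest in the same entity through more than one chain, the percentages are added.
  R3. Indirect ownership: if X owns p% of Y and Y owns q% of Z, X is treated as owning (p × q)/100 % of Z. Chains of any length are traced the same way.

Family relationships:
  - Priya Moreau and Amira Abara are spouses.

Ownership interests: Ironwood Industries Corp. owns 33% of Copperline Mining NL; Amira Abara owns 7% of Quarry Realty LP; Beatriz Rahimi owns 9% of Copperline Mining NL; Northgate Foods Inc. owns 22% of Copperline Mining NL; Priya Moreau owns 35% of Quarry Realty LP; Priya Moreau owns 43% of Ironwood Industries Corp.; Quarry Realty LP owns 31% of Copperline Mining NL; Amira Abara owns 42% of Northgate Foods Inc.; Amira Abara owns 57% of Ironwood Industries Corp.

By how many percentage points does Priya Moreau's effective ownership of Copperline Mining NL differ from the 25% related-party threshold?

By spousal attribution (R1), Priya Moreau is treated as also owning Amira Abara's interest in Ironwood Industries Corp, giving 43% + 57% = 100%.
By spousal attribution (R1), Priya Moreau is treated as also owning Amira Abara's interest in Quarry Realty LP, giving 35% + 7% = 42%.
By spousal attribution (R1), Priya Moreau is treated as owning Amira Abara's 42% interest in Northgate Foods Inc.
Chain via Ironwood Industries Corp. (R3): 100% × 33% = 33% of Copperline Mining NL.
Chain via Quarry Realty LP (R3): 42% × 31% = 13.02% of Copperline Mining NL.
Chain via Northgate Foods Inc. (R3): 42% × 22% = 9.24% of Copperline Mining NL.
Aggregating (R2): 33% + 13.02% + 9.24% = 55.26%.
55.26% exceeds the 25% threshold by 30.26 percentage points.

30.26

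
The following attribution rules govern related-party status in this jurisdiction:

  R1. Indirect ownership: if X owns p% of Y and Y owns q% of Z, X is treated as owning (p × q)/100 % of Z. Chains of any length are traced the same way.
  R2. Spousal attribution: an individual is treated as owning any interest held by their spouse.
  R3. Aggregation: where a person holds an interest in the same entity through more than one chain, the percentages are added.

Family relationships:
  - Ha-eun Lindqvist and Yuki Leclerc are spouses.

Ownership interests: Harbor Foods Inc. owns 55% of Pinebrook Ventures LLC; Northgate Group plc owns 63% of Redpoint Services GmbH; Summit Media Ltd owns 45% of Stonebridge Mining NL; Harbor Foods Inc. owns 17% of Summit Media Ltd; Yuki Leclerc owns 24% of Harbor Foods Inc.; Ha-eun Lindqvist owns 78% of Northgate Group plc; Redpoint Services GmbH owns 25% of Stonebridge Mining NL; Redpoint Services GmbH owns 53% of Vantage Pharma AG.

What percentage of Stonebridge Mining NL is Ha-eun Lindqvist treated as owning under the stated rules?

By spousal attribution (R2), Ha-eun Lindqvist is treated as owning Yuki Leclerc's 24% interest in Harbor Foods Inc.
Chain via Northgate Group plc → Redpoint Services GmbH (R1): 78% × 63% × 25% = 12.285% of Stonebridge Mining NL.
Chain via Harbor Foods Inc. → Summit Media Ltd (R1): 24% × 17% × 45% = 1.836% of Stonebridge Mining NL.
Aggregating (R3): 12.285% + 1.836% = 14.121%.

14.121%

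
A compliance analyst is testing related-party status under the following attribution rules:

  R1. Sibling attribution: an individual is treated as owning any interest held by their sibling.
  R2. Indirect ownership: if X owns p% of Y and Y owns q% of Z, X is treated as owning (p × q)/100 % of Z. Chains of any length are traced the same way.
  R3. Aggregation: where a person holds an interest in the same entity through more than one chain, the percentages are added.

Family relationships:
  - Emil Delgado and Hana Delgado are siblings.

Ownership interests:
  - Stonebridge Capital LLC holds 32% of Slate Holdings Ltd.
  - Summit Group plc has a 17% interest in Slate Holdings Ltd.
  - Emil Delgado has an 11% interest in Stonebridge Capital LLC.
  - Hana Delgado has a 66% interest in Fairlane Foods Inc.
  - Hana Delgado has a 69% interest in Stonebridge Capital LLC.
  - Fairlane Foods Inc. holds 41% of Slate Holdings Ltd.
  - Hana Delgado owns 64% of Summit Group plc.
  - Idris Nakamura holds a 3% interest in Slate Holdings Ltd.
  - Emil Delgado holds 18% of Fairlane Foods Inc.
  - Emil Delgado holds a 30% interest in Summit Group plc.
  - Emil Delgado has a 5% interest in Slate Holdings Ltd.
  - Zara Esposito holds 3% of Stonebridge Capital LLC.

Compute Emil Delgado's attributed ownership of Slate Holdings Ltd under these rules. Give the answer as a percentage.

By sibling attribution (R1), Emil Delgado is treated as also owning Hana Delgado's interest in Stonebridge Capital LLC, giving 11% + 69% = 80%.
By sibling attribution (R1), Emil Delgado is treated as also owning Hana Delgado's interest in Summit Group plc, giving 30% + 64% = 94%.
By sibling attribution (R1), Emil Delgado is treated as also owning Hana Delgado's interest in Fairlane Foods Inc, giving 18% + 66% = 84%.
Chain via Stonebridge Capital LLC (R2): 80% × 32% = 25.6% of Slate Holdings Ltd.
Chain via Summit Group plc (R2): 94% × 17% = 15.98% of Slate Holdings Ltd.
Chain via Fairlane Foods Inc. (R2): 84% × 41% = 34.44% of Slate Holdings Ltd.
Direct interest in Slate Holdings Ltd: 5%.
Aggregating (R3): 25.6% + 15.98% + 34.44% + 5% = 81.02%.

81.02%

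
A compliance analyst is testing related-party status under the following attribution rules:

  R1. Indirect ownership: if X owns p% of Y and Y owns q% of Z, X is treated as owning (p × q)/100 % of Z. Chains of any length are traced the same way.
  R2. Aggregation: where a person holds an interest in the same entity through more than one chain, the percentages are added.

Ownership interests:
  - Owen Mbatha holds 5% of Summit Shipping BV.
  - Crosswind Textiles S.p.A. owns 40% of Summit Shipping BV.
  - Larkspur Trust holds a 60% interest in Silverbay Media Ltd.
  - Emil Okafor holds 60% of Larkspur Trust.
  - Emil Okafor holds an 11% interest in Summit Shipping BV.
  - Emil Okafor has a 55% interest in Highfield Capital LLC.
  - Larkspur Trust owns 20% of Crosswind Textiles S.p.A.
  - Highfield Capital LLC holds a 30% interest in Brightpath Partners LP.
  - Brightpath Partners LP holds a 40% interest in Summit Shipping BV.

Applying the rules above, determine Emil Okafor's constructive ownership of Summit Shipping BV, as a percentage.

Chain via Larkspur Trust → Crosswind Textiles S.p.A. (R1): 60% × 20% × 40% = 4.8% of Summit Shipping BV.
Chain via Highfield Capital LLC → Brightpath Partners LP (R1): 55% × 30% × 40% = 6.6% of Summit Shipping BV.
Direct interest in Summit Shipping BV: 11%.
Aggregating (R2): 4.8% + 6.6% + 11% = 22.4%.

22.4%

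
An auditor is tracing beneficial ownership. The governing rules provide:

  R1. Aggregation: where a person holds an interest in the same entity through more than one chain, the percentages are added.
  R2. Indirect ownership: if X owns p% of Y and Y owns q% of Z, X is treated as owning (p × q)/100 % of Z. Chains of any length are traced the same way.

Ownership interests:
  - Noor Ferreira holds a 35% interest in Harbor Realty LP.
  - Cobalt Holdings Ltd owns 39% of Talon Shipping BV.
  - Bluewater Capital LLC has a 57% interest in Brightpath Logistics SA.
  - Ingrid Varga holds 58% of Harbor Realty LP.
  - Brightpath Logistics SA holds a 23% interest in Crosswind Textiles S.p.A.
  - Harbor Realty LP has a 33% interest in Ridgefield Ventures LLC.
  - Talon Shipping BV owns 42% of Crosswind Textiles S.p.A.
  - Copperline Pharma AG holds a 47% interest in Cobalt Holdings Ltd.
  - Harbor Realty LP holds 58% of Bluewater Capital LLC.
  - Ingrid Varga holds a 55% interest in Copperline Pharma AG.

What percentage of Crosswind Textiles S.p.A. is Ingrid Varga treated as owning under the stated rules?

8.644434%

Chain via Copperline Pharma AG → Cobalt Holdings Ltd → Talon Shipping BV (R2): 55% × 47% × 39% × 42% = 4.23423% of Crosswind Textiles S.p.A.
Chain via Harbor Realty LP → Bluewater Capital LLC → Brightpath Logistics SA (R2): 58% × 58% × 57% × 23% = 4.410204% of Crosswind Textiles S.p.A.
Aggregating (R1): 4.23423% + 4.410204% = 8.644434%.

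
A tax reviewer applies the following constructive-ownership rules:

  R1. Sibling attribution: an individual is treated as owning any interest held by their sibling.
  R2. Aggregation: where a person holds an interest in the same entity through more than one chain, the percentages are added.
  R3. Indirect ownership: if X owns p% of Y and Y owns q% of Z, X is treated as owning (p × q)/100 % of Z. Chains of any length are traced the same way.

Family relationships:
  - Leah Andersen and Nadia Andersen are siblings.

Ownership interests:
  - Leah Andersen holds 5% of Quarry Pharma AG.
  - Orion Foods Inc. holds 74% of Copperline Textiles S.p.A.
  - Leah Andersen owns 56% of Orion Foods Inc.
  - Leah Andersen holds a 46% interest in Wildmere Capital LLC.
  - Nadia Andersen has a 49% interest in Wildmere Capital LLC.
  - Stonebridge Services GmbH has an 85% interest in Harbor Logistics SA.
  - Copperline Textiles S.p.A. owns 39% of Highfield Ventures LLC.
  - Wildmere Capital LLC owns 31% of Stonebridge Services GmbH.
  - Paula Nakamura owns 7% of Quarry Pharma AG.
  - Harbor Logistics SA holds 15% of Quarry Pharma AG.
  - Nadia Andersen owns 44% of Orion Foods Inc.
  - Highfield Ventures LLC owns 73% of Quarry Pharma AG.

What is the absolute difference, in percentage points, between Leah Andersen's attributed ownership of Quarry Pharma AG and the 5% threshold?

By sibling attribution (R1), Leah Andersen is treated as also owning Nadia Andersen's interest in Orion Foods Inc, giving 56% + 44% = 100%.
By sibling attribution (R1), Leah Andersen is treated as also owning Nadia Andersen's interest in Wildmere Capital LLC, giving 46% + 49% = 95%.
Chain via Orion Foods Inc. → Copperline Textiles S.p.A. → Highfield Ventures LLC (R3): 100% × 74% × 39% × 73% = 21.0678% of Quarry Pharma AG.
Chain via Wildmere Capital LLC → Stonebridge Services GmbH → Harbor Logistics SA (R3): 95% × 31% × 85% × 15% = 3.754875% of Quarry Pharma AG.
Direct interest in Quarry Pharma AG: 5%.
Aggregating (R2): 21.0678% + 3.754875% + 5% = 29.822675%.
29.822675% exceeds the 5% threshold by 24.822675 percentage points.

24.822675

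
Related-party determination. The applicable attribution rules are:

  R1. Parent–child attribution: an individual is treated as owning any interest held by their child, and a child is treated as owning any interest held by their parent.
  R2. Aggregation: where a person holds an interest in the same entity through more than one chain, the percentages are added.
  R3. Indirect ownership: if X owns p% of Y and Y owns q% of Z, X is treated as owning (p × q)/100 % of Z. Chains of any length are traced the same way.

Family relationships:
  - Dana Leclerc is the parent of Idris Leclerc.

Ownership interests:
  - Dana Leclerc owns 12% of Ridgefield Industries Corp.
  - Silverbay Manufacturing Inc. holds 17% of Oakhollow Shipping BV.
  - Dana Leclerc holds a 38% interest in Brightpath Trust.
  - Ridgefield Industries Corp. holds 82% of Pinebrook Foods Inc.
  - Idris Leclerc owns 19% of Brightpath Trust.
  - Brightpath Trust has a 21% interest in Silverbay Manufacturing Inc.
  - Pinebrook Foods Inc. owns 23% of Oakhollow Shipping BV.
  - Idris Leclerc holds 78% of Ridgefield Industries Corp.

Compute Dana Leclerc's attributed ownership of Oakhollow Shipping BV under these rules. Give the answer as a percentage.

19.0089%

By parent–child attribution (R1), Dana Leclerc is treated as also owning Idris Leclerc's interest in Brightpath Trust, giving 38% + 19% = 57%.
By parent–child attribution (R1), Dana Leclerc is treated as also owning Idris Leclerc's interest in Ridgefield Industries Corp, giving 12% + 78% = 90%.
Chain via Brightpath Trust → Silverbay Manufacturing Inc. (R3): 57% × 21% × 17% = 2.0349% of Oakhollow Shipping BV.
Chain via Ridgefield Industries Corp. → Pinebrook Foods Inc. (R3): 90% × 82% × 23% = 16.974% of Oakhollow Shipping BV.
Aggregating (R2): 2.0349% + 16.974% = 19.0089%.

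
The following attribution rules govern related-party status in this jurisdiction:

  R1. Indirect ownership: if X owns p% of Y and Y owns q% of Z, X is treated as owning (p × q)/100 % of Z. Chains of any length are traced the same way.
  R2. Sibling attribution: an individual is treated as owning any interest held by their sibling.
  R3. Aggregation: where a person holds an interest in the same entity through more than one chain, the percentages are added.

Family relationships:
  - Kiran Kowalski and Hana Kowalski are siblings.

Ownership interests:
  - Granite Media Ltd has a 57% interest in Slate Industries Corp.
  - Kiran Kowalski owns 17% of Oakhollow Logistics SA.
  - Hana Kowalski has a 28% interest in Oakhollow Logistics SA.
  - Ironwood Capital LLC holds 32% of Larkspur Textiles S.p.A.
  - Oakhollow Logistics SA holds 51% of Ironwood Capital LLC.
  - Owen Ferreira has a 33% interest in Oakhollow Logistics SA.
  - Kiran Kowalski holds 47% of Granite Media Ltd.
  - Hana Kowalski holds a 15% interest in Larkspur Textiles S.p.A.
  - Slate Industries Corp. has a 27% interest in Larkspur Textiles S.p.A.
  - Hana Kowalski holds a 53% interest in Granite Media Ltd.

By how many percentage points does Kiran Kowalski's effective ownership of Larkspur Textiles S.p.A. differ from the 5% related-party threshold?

By sibling attribution (R2), Kiran Kowalski is treated as also owning Hana Kowalski's interest in Oakhollow Logistics SA, giving 17% + 28% = 45%.
By sibling attribution (R2), Kiran Kowalski is treated as also owning Hana Kowalski's interest in Granite Media Ltd, giving 47% + 53% = 100%.
By sibling attribution (R2), Kiran Kowalski is treated as owning Hana Kowalski's 15% interest in Larkspur Textiles S.p.A.
Chain via Oakhollow Logistics SA → Ironwood Capital LLC (R1): 45% × 51% × 32% = 7.344% of Larkspur Textiles S.p.A.
Chain via Granite Media Ltd → Slate Industries Corp. (R1): 100% × 57% × 27% = 15.39% of Larkspur Textiles S.p.A.
Direct interest in Larkspur Textiles S.p.A: 15%.
Aggregating (R3): 7.344% + 15.39% + 15% = 37.734%.
37.734% exceeds the 5% threshold by 32.734 percentage points.

32.734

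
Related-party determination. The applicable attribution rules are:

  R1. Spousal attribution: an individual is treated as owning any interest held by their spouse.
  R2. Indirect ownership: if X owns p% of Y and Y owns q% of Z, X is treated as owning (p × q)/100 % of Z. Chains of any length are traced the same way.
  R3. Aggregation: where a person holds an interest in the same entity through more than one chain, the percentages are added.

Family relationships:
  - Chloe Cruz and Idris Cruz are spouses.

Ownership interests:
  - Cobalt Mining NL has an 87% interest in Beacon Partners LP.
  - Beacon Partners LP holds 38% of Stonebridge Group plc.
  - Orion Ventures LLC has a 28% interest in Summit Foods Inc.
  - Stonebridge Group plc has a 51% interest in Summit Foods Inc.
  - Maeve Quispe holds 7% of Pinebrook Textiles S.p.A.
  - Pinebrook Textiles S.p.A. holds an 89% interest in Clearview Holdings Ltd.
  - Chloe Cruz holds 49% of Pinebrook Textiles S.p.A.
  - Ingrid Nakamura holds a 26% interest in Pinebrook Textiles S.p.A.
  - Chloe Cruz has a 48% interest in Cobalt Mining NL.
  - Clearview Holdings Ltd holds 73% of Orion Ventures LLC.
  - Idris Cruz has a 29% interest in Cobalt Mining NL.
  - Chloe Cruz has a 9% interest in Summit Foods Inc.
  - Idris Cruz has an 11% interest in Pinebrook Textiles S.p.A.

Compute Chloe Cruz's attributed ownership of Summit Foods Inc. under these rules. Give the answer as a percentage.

By spousal attribution (R1), Chloe Cruz is treated as also owning Idris Cruz's interest in Pinebrook Textiles S.p.A, giving 49% + 11% = 60%.
By spousal attribution (R1), Chloe Cruz is treated as also owning Idris Cruz's interest in Cobalt Mining NL, giving 48% + 29% = 77%.
Chain via Pinebrook Textiles S.p.A. → Clearview Holdings Ltd → Orion Ventures LLC (R2): 60% × 89% × 73% × 28% = 10.91496% of Summit Foods Inc.
Chain via Cobalt Mining NL → Beacon Partners LP → Stonebridge Group plc (R2): 77% × 87% × 38% × 51% = 12.982662% of Summit Foods Inc.
Direct interest in Summit Foods Inc: 9%.
Aggregating (R3): 10.91496% + 12.982662% + 9% = 32.897622%.

32.897622%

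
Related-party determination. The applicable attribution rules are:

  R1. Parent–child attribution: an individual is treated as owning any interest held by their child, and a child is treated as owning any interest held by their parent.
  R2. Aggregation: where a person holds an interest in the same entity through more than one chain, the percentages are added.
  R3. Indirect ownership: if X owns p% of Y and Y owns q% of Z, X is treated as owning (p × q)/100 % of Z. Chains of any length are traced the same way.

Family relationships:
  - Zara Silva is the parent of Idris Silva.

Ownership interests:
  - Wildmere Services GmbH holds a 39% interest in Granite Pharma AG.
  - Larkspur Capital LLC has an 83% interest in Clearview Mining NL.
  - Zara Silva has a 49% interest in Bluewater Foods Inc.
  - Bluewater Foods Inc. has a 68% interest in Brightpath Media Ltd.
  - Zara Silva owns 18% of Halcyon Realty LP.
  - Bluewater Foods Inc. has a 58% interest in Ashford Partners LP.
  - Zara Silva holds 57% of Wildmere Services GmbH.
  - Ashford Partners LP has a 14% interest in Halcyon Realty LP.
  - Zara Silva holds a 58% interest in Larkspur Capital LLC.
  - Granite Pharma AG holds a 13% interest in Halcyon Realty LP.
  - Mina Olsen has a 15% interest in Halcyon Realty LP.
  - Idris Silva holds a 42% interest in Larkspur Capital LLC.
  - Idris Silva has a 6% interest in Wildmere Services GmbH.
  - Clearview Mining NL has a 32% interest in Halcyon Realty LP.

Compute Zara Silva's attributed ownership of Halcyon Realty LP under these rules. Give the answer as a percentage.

By parent–child attribution (R1), Zara Silva is treated as also owning Idris Silva's interest in Wildmere Services GmbH, giving 57% + 6% = 63%.
By parent–child attribution (R1), Zara Silva is treated as also owning Idris Silva's interest in Larkspur Capital LLC, giving 58% + 42% = 100%.
Chain via Wildmere Services GmbH → Granite Pharma AG (R3): 63% × 39% × 13% = 3.1941% of Halcyon Realty LP.
Chain via Larkspur Capital LLC → Clearview Mining NL (R3): 100% × 83% × 32% = 26.56% of Halcyon Realty LP.
Chain via Bluewater Foods Inc. → Ashford Partners LP (R3): 49% × 58% × 14% = 3.9788% of Halcyon Realty LP.
Direct interest in Halcyon Realty LP: 18%.
Aggregating (R2): 3.1941% + 26.56% + 3.9788% + 18% = 51.7329%.

51.7329%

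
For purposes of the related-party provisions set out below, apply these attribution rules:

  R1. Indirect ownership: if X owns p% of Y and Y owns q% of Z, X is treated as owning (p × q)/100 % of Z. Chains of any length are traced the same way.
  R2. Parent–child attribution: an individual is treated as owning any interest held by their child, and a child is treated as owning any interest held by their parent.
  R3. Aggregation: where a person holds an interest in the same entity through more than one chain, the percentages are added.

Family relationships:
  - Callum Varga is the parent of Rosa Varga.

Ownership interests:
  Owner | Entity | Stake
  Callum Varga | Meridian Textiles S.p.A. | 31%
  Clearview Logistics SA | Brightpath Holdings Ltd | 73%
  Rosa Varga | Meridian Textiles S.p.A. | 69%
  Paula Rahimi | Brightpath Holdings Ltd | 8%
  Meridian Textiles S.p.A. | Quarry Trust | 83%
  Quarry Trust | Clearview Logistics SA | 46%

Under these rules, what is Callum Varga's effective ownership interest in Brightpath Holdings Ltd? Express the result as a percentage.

By parent–child attribution (R2), Callum Varga is treated as also owning Rosa Varga's interest in Meridian Textiles S.p.A, giving 31% + 69% = 100%.
Chain via Meridian Textiles S.p.A. → Quarry Trust → Clearview Logistics SA (R1): 100% × 83% × 46% × 73% = 27.8714% of Brightpath Holdings Ltd.

27.8714%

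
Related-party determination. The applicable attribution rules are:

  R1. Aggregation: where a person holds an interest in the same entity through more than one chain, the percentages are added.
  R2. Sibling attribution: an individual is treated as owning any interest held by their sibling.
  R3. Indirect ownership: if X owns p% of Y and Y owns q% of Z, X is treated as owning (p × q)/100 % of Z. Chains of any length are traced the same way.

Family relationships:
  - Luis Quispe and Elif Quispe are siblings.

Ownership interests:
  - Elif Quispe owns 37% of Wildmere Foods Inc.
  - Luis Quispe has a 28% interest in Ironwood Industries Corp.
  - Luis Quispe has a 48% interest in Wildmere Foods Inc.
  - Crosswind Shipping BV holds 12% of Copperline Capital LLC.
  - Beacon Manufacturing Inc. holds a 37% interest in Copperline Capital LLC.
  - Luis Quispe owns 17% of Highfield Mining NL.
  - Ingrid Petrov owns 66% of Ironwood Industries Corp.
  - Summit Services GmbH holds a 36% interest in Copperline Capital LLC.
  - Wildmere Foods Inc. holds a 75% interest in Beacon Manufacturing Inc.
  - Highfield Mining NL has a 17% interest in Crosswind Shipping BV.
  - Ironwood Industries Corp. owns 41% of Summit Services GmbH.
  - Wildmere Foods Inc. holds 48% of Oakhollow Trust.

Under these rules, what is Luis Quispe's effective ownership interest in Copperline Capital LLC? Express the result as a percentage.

By sibling attribution (R2), Luis Quispe is treated as also owning Elif Quispe's interest in Wildmere Foods Inc, giving 48% + 37% = 85%.
Chain via Wildmere Foods Inc. → Beacon Manufacturing Inc. (R3): 85% × 75% × 37% = 23.5875% of Copperline Capital LLC.
Chain via Ironwood Industries Corp. → Summit Services GmbH (R3): 28% × 41% × 36% = 4.1328% of Copperline Capital LLC.
Chain via Highfield Mining NL → Crosswind Shipping BV (R3): 17% × 17% × 12% = 0.3468% of Copperline Capital LLC.
Aggregating (R1): 23.5875% + 4.1328% + 0.3468% = 28.0671%.

28.0671%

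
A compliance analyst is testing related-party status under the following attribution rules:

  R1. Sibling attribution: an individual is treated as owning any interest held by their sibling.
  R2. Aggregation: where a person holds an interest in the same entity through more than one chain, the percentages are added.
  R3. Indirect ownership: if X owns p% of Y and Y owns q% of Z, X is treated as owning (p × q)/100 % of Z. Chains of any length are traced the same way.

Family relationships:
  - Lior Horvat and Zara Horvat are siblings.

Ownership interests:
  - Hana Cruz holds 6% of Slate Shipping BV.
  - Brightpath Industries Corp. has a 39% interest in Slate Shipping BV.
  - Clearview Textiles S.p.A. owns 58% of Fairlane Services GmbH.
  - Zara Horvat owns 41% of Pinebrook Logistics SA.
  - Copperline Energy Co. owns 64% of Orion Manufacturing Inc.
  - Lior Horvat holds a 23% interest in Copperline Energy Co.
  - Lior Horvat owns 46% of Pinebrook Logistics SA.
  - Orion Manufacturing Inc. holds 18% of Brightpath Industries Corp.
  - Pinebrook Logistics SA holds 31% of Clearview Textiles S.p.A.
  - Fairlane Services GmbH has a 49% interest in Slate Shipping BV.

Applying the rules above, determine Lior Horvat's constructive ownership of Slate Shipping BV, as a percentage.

8.698218%

By sibling attribution (R1), Lior Horvat is treated as also owning Zara Horvat's interest in Pinebrook Logistics SA, giving 46% + 41% = 87%.
Chain via Copperline Energy Co. → Orion Manufacturing Inc. → Brightpath Industries Corp. (R3): 23% × 64% × 18% × 39% = 1.033344% of Slate Shipping BV.
Chain via Pinebrook Logistics SA → Clearview Textiles S.p.A. → Fairlane Services GmbH (R3): 87% × 31% × 58% × 49% = 7.664874% of Slate Shipping BV.
Aggregating (R2): 1.033344% + 7.664874% = 8.698218%.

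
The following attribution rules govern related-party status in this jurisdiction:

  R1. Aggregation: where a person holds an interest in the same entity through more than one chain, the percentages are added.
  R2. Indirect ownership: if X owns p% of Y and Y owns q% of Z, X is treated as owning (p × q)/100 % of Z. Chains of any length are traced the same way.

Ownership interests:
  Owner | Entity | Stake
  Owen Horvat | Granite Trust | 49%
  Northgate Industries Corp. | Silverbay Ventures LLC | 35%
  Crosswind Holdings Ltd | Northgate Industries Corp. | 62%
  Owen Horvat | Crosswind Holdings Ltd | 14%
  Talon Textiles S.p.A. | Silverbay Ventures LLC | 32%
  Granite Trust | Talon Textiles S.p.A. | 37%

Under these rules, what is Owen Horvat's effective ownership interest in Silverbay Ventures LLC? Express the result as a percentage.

8.8396%

Chain via Granite Trust → Talon Textiles S.p.A. (R2): 49% × 37% × 32% = 5.8016% of Silverbay Ventures LLC.
Chain via Crosswind Holdings Ltd → Northgate Industries Corp. (R2): 14% × 62% × 35% = 3.038% of Silverbay Ventures LLC.
Aggregating (R1): 5.8016% + 3.038% = 8.8396%.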